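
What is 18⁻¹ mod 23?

18·9 = 162 = 7·23 + 1, so 18⁻¹ ≡ 9 (mod 23).

9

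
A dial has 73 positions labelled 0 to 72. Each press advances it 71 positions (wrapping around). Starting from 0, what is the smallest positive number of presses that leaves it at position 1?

36

73 = 1·71 + 2
71 = 35·2 + 1
2 = 2·1 + 0
Back-substituting gives 71·36 ≡ 1 (mod 73).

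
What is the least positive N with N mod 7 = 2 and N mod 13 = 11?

x ≡ 2 (mod 7) gives x ∈ {2, 9, 16, 23, 30, 37}.
The first of these with x mod 13 = 11 is 37.

37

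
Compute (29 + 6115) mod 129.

81

6115 = 47·129 + 52, so 6115 mod 129 = 52.
(29 + 52) mod 129 = 81.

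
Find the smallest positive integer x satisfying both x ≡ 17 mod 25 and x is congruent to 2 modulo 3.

x ≡ 2 (mod 3) gives x ∈ {2, 5, 8, 11, 14, 17}.
The first of these with x mod 25 = 17 is 17.

17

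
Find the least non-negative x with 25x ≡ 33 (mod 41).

25⁻¹ ≡ 23 (mod 41) because 25·23 = 575 = 14·41 + 1.
Multiplying both sides by 23: x ≡ 23·33 = 759 ≡ 21 (mod 41).

21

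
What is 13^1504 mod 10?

1

Last digits of 3^n: 3, 9, 7, 1 (period 4).
1504 leaves remainder 0 on division by 4, so 13^1504 ends in 1.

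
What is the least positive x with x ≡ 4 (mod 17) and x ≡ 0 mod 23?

276

x ≡ 4 (mod 17) gives x ∈ {4, 21, 38, 55, 72, 89, 106, 123, …}.
The first of these with x mod 23 = 0 is 276.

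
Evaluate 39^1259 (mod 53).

Successive squares of 39 mod 53: 39^1≡39, 39^2≡37, 39^4≡44, 39^8≡28, 39^16≡42, 39^32≡15, 39^64≡13, 39^128≡10, 39^256≡47, 39^512≡36, 39^1024≡24.
Since 1259 = 1 + 2 + 8 + 32 + 64 + 128 + 1024 in binary, 39^1259 ≡ 39·37·28·15·13·10·24 ≡ 18 (mod 53).

18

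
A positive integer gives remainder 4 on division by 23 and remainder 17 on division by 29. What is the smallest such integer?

510

x ≡ 4 (mod 23) gives x ∈ {4, 27, 50, 73, 96, 119, 142, 165, …}.
The first of these with x mod 29 = 17 is 510.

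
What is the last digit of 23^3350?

Powers of 3 mod 10 repeat with period 4: 3, 9, 7, 1.
3350 mod 4 = 2, so the last digit matches 3^2 = 9.

9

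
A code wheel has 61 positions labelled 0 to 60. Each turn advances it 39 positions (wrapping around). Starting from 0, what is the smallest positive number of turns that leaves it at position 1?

61 = 1·39 + 22
39 = 1·22 + 17
22 = 1·17 + 5
17 = 3·5 + 2
5 = 2·2 + 1
2 = 2·1 + 0
Back-substituting gives 39·36 ≡ 1 (mod 61).

36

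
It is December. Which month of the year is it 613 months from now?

613 − 51·12 = 1, so 613 ≡ 1 (mod 12).
December + 1 month → January.

January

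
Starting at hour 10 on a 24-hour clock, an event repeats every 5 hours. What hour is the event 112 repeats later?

18

112·5 = 560.
560 mod 24 = 8 (since 23·24 = 552).
(10 + 8) mod 24 = 18.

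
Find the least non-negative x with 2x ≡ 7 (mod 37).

22

The inverse of 2 mod 37 is 19 (since 2·19 = 38 ≡ 1).
Multiplying both sides by 19: x ≡ 19·7 = 133 ≡ 22 (mod 37).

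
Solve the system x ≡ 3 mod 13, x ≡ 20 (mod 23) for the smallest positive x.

x ≡ 3 (mod 13) gives x ∈ {3, 16, 29, 42, 55, 68, 81, 94, …}.
The first of these with x mod 23 = 20 is 250.

250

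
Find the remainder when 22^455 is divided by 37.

Square-and-reduce mod 37: 22^1≡22, 22^2≡3, 22^4≡9, 22^8≡7, 22^16≡12, 22^32≡33, 22^64≡16, 22^128≡34, 22^256≡9.
455 = 1 + 2 + 4 + 64 + 128 + 256, so 22^455 ≡ 22·3·9·16·34·9 ≡ 24 (mod 37).

24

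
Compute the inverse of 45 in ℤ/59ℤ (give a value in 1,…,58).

59 = 1·45 + 14
45 = 3·14 + 3
14 = 4·3 + 2
3 = 1·2 + 1
2 = 2·1 + 0
Back-substituting gives 45·21 ≡ 1 (mod 59).

21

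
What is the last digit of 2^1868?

6

The units digit of 2^n cycles with period 4: 2, 4, 8, 6, …
1868 leaves remainder 0 on division by 4, so 2^1868 ends in 6.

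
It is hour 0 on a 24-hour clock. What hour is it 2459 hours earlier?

Dividing 2459 by 24 gives quotient 102 and remainder 11.
(0 − 11) mod 24 = 13.

13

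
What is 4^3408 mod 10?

6

Last digits of 4^n: 4, 6 (period 2).
3408 mod 2 = 0, so the last digit matches 4^2 = 6.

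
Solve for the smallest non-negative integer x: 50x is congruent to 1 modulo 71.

27

50⁻¹ ≡ 27 (mod 71) because 50·27 = 1350 = 19·71 + 1.
Multiplying both sides by 27: x ≡ 27·1 = 27 ≡ 27 (mod 71).
Check: 50·27 = 1350 = 19·71 + 1.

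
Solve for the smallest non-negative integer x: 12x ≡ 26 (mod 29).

The inverse of 12 mod 29 is 17 (since 12·17 = 204 ≡ 1).
Multiplying both sides by 17: x ≡ 17·26 = 442 ≡ 7 (mod 29).

7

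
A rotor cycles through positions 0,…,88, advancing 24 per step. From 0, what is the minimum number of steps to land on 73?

The inverse of 24 mod 89 is 26 (since 24·26 = 624 ≡ 1).
So x ≡ 26·73 = 1898 ≡ 29 (mod 89).
Check: 24·29 = 696 = 7·89 + 73.

29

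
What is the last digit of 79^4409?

Powers of 9 mod 10 repeat with period 2: 9, 1.
4409 leaves remainder 1 on division by 2, so 79^4409 ends in 9.

9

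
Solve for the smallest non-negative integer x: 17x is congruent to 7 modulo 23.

17⁻¹ ≡ 19 (mod 23) because 17·19 = 323 = 14·23 + 1.
Multiplying both sides by 19: x ≡ 19·7 = 133 ≡ 18 (mod 23).

18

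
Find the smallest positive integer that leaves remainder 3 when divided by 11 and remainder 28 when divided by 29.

289

x ≡ 3 (mod 11) gives x ∈ {3, 14, 25, 36, 47, 58, 69, 80, …}.
The first of these with x mod 29 = 28 is 289.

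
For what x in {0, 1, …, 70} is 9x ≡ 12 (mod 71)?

The inverse of 9 mod 71 is 8 (since 9·8 = 72 ≡ 1).
Multiplying both sides by 8: x ≡ 8·12 = 96 ≡ 25 (mod 71).

25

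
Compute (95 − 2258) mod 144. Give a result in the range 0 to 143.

141

Dividing 2258 by 144 gives quotient 15 and remainder 98.
(95 − 98) mod 144 = 141.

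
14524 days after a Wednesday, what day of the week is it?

Tuesday

Dividing 14524 by 7 gives quotient 2074 and remainder 6.
Wednesday + 6 days → Tuesday.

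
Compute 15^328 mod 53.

Successive squares of 15 mod 53: 15^1≡15, 15^2≡13, 15^4≡10, 15^8≡47, 15^16≡36, 15^32≡24, 15^64≡46, 15^128≡49, 15^256≡16.
Since 328 = 8 + 64 + 256 in binary, 15^328 ≡ 47·46·16 ≡ 36 (mod 53).

36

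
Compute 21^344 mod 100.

81

By repeated squaring mod 100: 21^1≡21, 21^2≡41, 21^4≡81, 21^8≡61, 21^16≡21, 21^32≡41, 21^64≡81, 21^128≡61, 21^256≡21.
Since 344 = 8 + 16 + 64 + 256 in binary, 21^344 ≡ 61·21·81·21 ≡ 81 (mod 100).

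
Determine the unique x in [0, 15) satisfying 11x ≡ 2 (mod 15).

11⁻¹ ≡ 11 (mod 15) because 11·11 = 121 = 8·15 + 1.
So x ≡ 11·2 = 22 ≡ 7 (mod 15).

7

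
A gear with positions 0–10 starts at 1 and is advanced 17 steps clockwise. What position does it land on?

7

Dividing 17 by 11 gives quotient 1 and remainder 6.
(1 + 6) mod 11 = 7.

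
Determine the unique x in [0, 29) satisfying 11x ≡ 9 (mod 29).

11⁻¹ ≡ 8 (mod 29) because 11·8 = 88 = 3·29 + 1.
So x ≡ 8·9 = 72 ≡ 14 (mod 29).

14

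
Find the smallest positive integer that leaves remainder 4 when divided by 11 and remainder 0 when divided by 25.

125

Since 25·4 ≡ 1 (mod 11), take x = 0 + 25·((4−0)·4 mod 11) = 0 + 25·5 = 125.
Check: 125 mod 11 = 4, 125 mod 25 = 0.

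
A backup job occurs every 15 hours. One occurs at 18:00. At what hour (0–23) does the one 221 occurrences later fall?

221·15 = 3315.
3315 − 138·24 = 3, so 3315 ≡ 3 (mod 24).
(18 + 3) mod 24 = 21.

21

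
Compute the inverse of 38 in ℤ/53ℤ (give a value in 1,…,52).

38·7 = 266 = 5·53 + 1, so 38⁻¹ ≡ 7 (mod 53).

7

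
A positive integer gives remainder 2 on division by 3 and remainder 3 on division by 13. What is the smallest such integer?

29

x ≡ 2 (mod 3) gives x ∈ {2, 5, 8, 11, 14, 17, 20, 23, …}.
The first of these with x mod 13 = 3 is 29.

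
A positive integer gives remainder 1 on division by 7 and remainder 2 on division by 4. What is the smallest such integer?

22

x ≡ 2 (mod 4) gives x ∈ {2, 6, 10, 14, 18, 22}.
The first of these with x mod 7 = 1 is 22.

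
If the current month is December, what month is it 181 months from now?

Dividing 181 by 12 gives quotient 15 and remainder 1.
December + 1 month → January.

January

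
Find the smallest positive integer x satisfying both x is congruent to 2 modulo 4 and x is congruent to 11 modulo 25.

x ≡ 2 (mod 4) gives x ∈ {2, 6, 10, 14, 18, 22, 26, 30, …}.
The first of these with x mod 25 = 11 is 86.

86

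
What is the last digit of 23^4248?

1

Powers of 3 mod 10 repeat with period 4: 3, 9, 7, 1.
4248 leaves remainder 0 on division by 4, so 23^4248 ends in 1.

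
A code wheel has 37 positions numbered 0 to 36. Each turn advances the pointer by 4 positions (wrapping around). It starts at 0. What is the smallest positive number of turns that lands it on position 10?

The inverse of 4 mod 37 is 28 (since 4·28 = 112 ≡ 1).
So x ≡ 28·10 = 280 ≡ 21 (mod 37).
Check: 4·21 = 84 = 2·37 + 10.

21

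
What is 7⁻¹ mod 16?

16 = 2·7 + 2
7 = 3·2 + 1
2 = 2·1 + 0
Back-substituting gives 7·7 ≡ 1 (mod 16).

7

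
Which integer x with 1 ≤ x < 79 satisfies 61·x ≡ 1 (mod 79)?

61·57 = 3477 = 44·79 + 1, so 61⁻¹ ≡ 57 (mod 79).

57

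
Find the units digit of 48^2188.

Powers of 8 mod 10 repeat with period 4: 8, 4, 2, 6.
2188 leaves remainder 0 on division by 4, so 48^2188 ends in 6.

6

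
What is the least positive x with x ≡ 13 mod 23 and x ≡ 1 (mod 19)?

x ≡ 1 (mod 19) gives x ∈ {1, 20, 39, 58, 77, 96, 115, 134, …}.
The first of these with x mod 23 = 13 is 381.

381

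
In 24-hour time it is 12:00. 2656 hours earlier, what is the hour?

20

2656 mod 24 = 16 (since 110·24 = 2640).
(12 − 16) mod 24 = 20.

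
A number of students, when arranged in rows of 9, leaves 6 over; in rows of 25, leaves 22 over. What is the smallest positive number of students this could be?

222

Since 25·4 ≡ 1 (mod 9), take x = 22 + 25·((6−22)·4 mod 9) = 22 + 25·8 = 222.
Check: 222 mod 9 = 6, 222 mod 25 = 22.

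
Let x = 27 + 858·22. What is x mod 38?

858·22 = 18876.
18876 = 496·38 + 28, so 18876 mod 38 = 28.
(27 + 28) mod 38 = 17.

17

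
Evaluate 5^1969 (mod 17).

5

By repeated squaring mod 17: 5^1≡5, 5^2≡8, 5^4≡13, 5^8≡16, 5^16≡1, 5^32≡1, 5^64≡1, 5^128≡1, 5^256≡1, 5^512≡1, 5^1024≡1.
Since 1969 = 1 + 16 + 32 + 128 + 256 + 512 + 1024 in binary, 5^1969 ≡ 5·1·1·1·1·1·1 ≡ 5 (mod 17).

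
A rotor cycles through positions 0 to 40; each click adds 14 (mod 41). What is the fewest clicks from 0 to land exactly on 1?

41 = 2·14 + 13
14 = 1·13 + 1
13 = 13·1 + 0
Back-substituting gives 14·3 ≡ 1 (mod 41).

3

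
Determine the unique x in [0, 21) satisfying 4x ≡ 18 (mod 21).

4⁻¹ ≡ 16 (mod 21) because 4·16 = 64 = 3·21 + 1.
So x ≡ 16·18 = 288 ≡ 15 (mod 21).
Check: 4·15 = 60 = 2·21 + 18.

15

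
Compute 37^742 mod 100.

69

Square-and-reduce mod 100: 37^1≡37, 37^2≡69, 37^4≡61, 37^8≡21, 37^16≡41, 37^32≡81, 37^64≡61, 37^128≡21, 37^256≡41, 37^512≡81.
Since 742 = 2 + 4 + 32 + 64 + 128 + 512 in binary, 37^742 ≡ 69·61·81·61·21·81 ≡ 69 (mod 100).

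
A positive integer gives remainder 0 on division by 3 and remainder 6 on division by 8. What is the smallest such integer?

x ≡ 0 (mod 3) gives x ∈ {0, 3, 6}.
The first of these with x mod 8 = 6 is 6.

6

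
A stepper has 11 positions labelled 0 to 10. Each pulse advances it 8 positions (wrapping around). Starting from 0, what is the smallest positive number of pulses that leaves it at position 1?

11 = 1·8 + 3
8 = 2·3 + 2
3 = 1·2 + 1
2 = 2·1 + 0
Back-substituting gives 8·7 ≡ 1 (mod 11).

7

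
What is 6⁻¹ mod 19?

6·16 = 96 = 5·19 + 1, so 6⁻¹ ≡ 16 (mod 19).

16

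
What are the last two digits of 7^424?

01

Successive squares of 7 mod 100: 7^1≡7, 7^2≡49, 7^4≡1, 7^8≡1, 7^16≡1, 7^32≡1, 7^64≡1, 7^128≡1, 7^256≡1.
424 = 8 + 32 + 128 + 256, so 7^424 ≡ 1·1·1·1 ≡ 1 (mod 100).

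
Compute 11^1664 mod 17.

1

Successive squares of 11 mod 17: 11^1≡11, 11^2≡2, 11^4≡4, 11^8≡16, 11^16≡1, 11^32≡1, 11^64≡1, 11^128≡1, 11^256≡1, 11^512≡1, 11^1024≡1.
1664 = 128 + 512 + 1024, so 11^1664 ≡ 1·1·1 ≡ 1 (mod 17).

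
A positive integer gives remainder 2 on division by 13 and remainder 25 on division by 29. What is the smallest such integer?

54

x ≡ 2 (mod 13) gives x ∈ {2, 15, 28, 41, 54}.
The first of these with x mod 29 = 25 is 54.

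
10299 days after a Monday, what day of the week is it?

10299 = 1471·7 + 2, so 10299 mod 7 = 2.
Monday + 2 days → Wednesday.

Wednesday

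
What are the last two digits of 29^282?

Square-and-reduce mod 100: 29^1≡29, 29^2≡41, 29^4≡81, 29^8≡61, 29^16≡21, 29^32≡41, 29^64≡81, 29^128≡61, 29^256≡21.
Since 282 = 2 + 8 + 16 + 256 in binary, 29^282 ≡ 41·61·21·21 ≡ 41 (mod 100).

41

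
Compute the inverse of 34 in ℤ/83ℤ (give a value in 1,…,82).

83 = 2·34 + 15
34 = 2·15 + 4
15 = 3·4 + 3
4 = 1·3 + 1
3 = 3·1 + 0
Back-substituting gives 34·22 ≡ 1 (mod 83).

22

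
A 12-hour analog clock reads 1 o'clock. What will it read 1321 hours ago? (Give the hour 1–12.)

1321 = 110·12 + 1, so 1321 mod 12 = 1.
1 − 1 → 12 on a 12-hour dial.

12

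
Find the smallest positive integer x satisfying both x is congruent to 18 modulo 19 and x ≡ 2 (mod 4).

x ≡ 2 (mod 4) gives x ∈ {2, 6, 10, 14, 18}.
The first of these with x mod 19 = 18 is 18.

18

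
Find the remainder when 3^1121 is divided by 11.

3

Square-and-reduce mod 11: 3^1≡3, 3^2≡9, 3^4≡4, 3^8≡5, 3^16≡3, 3^32≡9, 3^64≡4, 3^128≡5, 3^256≡3, 3^512≡9, 3^1024≡4.
1121 = 1 + 32 + 64 + 1024, so 3^1121 ≡ 3·9·4·4 ≡ 3 (mod 11).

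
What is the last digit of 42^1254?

4

Powers of 2 mod 10 repeat with period 4: 2, 4, 8, 6.
1254 leaves remainder 2 on division by 4, so 42^1254 ends in 4.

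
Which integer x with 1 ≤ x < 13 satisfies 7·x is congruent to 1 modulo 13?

2

13 = 1·7 + 6
7 = 1·6 + 1
6 = 6·1 + 0
Back-substituting gives 7·2 ≡ 1 (mod 13).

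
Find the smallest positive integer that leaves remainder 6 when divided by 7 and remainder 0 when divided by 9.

27

x ≡ 6 (mod 7) gives x ∈ {6, 13, 20, 27}.
The first of these with x mod 9 = 0 is 27.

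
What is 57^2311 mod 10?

Powers of 7 mod 10 repeat with period 4: 7, 9, 3, 1.
2311 leaves remainder 3 on division by 4, so 57^2311 ends in 3.

3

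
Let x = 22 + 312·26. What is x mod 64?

312·26 = 8112.
8112 − 126·64 = 48, so 8112 ≡ 48 (mod 64).
(22 + 48) mod 64 = 6.

6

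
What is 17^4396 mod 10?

1

The units digit of 17^n cycles with period 4: 7, 9, 3, 1, …
4396 mod 4 = 0, so the last digit matches 7^4 = 1.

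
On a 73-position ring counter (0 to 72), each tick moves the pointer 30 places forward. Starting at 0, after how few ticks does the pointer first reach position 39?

30⁻¹ ≡ 56 (mod 73) because 30·56 = 1680 = 23·73 + 1.
Multiplying both sides by 56: x ≡ 56·39 = 2184 ≡ 67 (mod 73).

67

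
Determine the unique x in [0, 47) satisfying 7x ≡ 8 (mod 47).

7⁻¹ ≡ 27 (mod 47) because 7·27 = 189 = 4·47 + 1.
Multiplying both sides by 27: x ≡ 27·8 = 216 ≡ 28 (mod 47).
Check: 7·28 = 196 = 4·47 + 8.

28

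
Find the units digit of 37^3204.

1

Last digits of 7^n: 7, 9, 3, 1 (period 4).
3204 leaves remainder 0 on division by 4, so 37^3204 ends in 1.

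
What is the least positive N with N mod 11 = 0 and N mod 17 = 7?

Since 17·2 ≡ 1 (mod 11), take x = 7 + 17·((0−7)·2 mod 11) = 7 + 17·8 = 143.
Check: 143 mod 11 = 0, 143 mod 17 = 7.

143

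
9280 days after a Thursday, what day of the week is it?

Tuesday

9280 mod 7 = 5 (since 1325·7 = 9275).
Thursday + 5 days → Tuesday.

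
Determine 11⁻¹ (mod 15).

15 = 1·11 + 4
11 = 2·4 + 3
4 = 1·3 + 1
3 = 3·1 + 0
Back-substituting gives 11·11 ≡ 1 (mod 15).

11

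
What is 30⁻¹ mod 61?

59

61 = 2·30 + 1
30 = 30·1 + 0
Back-substituting gives 30·59 ≡ 1 (mod 61).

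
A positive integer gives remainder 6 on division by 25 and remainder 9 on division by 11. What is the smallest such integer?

x ≡ 9 (mod 11) gives x ∈ {9, 20, 31}.
The first of these with x mod 25 = 6 is 31.

31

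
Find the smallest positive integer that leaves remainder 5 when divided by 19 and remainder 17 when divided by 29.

x ≡ 5 (mod 19) gives x ∈ {5, 24, 43, 62, 81, 100, 119, 138, …}.
The first of these with x mod 29 = 17 is 423.

423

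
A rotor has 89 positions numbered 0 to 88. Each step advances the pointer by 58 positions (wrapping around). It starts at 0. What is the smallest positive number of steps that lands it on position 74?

78

The inverse of 58 mod 89 is 66 (since 58·66 = 3828 ≡ 1).
Multiplying both sides by 66: x ≡ 66·74 = 4884 ≡ 78 (mod 89).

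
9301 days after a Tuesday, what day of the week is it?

Sunday

9301 mod 7 = 5 (since 1328·7 = 9296).
Tuesday + 5 days → Sunday.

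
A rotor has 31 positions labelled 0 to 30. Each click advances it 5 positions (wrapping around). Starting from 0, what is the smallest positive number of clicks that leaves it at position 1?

25

31 = 6·5 + 1
5 = 5·1 + 0
Back-substituting gives 5·25 ≡ 1 (mod 31).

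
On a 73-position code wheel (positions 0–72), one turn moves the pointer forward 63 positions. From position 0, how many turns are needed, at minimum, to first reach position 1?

51

73 = 1·63 + 10
63 = 6·10 + 3
10 = 3·3 + 1
3 = 3·1 + 0
Back-substituting gives 63·51 ≡ 1 (mod 73).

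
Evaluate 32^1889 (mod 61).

40

Successive squares of 32 mod 61: 32^1≡32, 32^2≡48, 32^4≡47, 32^8≡13, 32^16≡47, 32^32≡13, 32^64≡47, 32^128≡13, 32^256≡47, 32^512≡13, 32^1024≡47.
1889 = 1 + 32 + 64 + 256 + 512 + 1024, so 32^1889 ≡ 32·13·47·47·13·47 ≡ 40 (mod 61).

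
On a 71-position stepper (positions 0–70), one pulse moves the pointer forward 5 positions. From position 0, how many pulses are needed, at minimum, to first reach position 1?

71 = 14·5 + 1
5 = 5·1 + 0
Back-substituting gives 5·57 ≡ 1 (mod 71).

57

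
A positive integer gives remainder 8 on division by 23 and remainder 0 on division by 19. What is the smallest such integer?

399

Since 19·17 ≡ 1 (mod 23), take x = 0 + 19·((8−0)·17 mod 23) = 0 + 19·21 = 399.
Check: 399 mod 23 = 8, 399 mod 19 = 0.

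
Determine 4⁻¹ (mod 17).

13

17 = 4·4 + 1
4 = 4·1 + 0
Back-substituting gives 4·13 ≡ 1 (mod 17).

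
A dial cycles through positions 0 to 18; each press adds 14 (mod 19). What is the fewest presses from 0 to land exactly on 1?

14·15 = 210 = 11·19 + 1, so 14⁻¹ ≡ 15 (mod 19).

15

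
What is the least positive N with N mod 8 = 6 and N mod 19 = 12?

x ≡ 6 (mod 8) gives x ∈ {6, 14, 22, 30, 38, 46, 54, 62, …}.
The first of these with x mod 19 = 12 is 126.

126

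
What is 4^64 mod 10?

6

Last digits of 4^n: 4, 6 (period 2).
64 mod 2 = 0, so the last digit matches 4^2 = 6.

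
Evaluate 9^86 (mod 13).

3

By repeated squaring mod 13: 9^1≡9, 9^2≡3, 9^4≡9, 9^8≡3, 9^16≡9, 9^32≡3, 9^64≡9.
86 = 2 + 4 + 16 + 64, so 9^86 ≡ 3·9·9·9 ≡ 3 (mod 13).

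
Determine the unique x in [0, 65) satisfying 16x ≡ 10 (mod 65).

16⁻¹ ≡ 61 (mod 65) because 16·61 = 976 = 15·65 + 1.
Multiplying both sides by 61: x ≡ 61·10 = 610 ≡ 25 (mod 65).

25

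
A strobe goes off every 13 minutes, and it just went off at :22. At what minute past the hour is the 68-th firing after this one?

6

68·13 = 884.
884 − 14·60 = 44, so 884 ≡ 44 (mod 60).
(22 + 44) mod 60 = 6.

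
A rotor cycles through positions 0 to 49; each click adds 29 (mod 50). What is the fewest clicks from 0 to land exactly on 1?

50 = 1·29 + 21
29 = 1·21 + 8
21 = 2·8 + 5
8 = 1·5 + 3
5 = 1·3 + 2
3 = 1·2 + 1
2 = 2·1 + 0
Back-substituting gives 29·19 ≡ 1 (mod 50).

19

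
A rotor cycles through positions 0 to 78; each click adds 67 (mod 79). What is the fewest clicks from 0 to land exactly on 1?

67·46 = 3082 = 39·79 + 1, so 67⁻¹ ≡ 46 (mod 79).

46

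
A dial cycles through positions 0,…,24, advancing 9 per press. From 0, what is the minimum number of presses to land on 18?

2

9⁻¹ ≡ 14 (mod 25) because 9·14 = 126 = 5·25 + 1.
Multiplying both sides by 14: x ≡ 14·18 = 252 ≡ 2 (mod 25).
Check: 9·2 = 18 = 0·25 + 18.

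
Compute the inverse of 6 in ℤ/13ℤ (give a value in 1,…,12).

11

13 = 2·6 + 1
6 = 6·1 + 0
Back-substituting gives 6·11 ≡ 1 (mod 13).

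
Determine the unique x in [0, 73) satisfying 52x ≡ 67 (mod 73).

42

The inverse of 52 mod 73 is 66 (since 52·66 = 3432 ≡ 1).
So x ≡ 66·67 = 4422 ≡ 42 (mod 73).
Check: 52·42 = 2184 = 29·73 + 67.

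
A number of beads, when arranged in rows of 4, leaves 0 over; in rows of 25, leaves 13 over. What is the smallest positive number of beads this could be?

88

x ≡ 0 (mod 4) gives x ∈ {0, 4, 8, 12, 16, 20, 24, 28, …}.
The first of these with x mod 25 = 13 is 88.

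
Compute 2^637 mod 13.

2

By repeated squaring mod 13: 2^1≡2, 2^2≡4, 2^4≡3, 2^8≡9, 2^16≡3, 2^32≡9, 2^64≡3, 2^128≡9, 2^256≡3, 2^512≡9.
Since 637 = 1 + 4 + 8 + 16 + 32 + 64 + 512 in binary, 2^637 ≡ 2·3·9·3·9·3·9 ≡ 2 (mod 13).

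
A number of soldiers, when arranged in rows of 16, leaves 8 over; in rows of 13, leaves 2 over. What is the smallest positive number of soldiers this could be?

Since 13·5 ≡ 1 (mod 16), take x = 2 + 13·((8−2)·5 mod 16) = 2 + 13·14 = 184.
Check: 184 mod 16 = 8, 184 mod 13 = 2.

184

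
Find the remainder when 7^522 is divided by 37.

Successive squares of 7 mod 37: 7^1≡7, 7^2≡12, 7^4≡33, 7^8≡16, 7^16≡34, 7^32≡9, 7^64≡7, 7^128≡12, 7^256≡33, 7^512≡16.
522 = 2 + 8 + 512, so 7^522 ≡ 12·16·16 ≡ 1 (mod 37).

1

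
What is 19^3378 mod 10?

The units digit of 19^n cycles with period 2: 9, 1, …
3378 leaves remainder 0 on division by 2, so 19^3378 ends in 1.

1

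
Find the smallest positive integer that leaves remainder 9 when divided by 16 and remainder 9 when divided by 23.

Since 23·7 ≡ 1 (mod 16), take x = 9 + 23·((9−9)·7 mod 16) = 9 + 23·0 = 9.
Check: 9 mod 16 = 9, 9 mod 23 = 9.

9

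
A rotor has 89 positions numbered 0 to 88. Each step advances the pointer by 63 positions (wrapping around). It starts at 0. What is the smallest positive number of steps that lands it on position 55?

15

63⁻¹ ≡ 65 (mod 89) because 63·65 = 4095 = 46·89 + 1.
Multiplying both sides by 65: x ≡ 65·55 = 3575 ≡ 15 (mod 89).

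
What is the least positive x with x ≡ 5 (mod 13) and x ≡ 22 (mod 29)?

109

x ≡ 5 (mod 13) gives x ∈ {5, 18, 31, 44, 57, 70, 83, 96, …}.
The first of these with x mod 29 = 22 is 109.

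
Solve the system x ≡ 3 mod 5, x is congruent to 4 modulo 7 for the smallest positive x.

18

x ≡ 3 (mod 5) gives x ∈ {3, 8, 13, 18}.
The first of these with x mod 7 = 4 is 18.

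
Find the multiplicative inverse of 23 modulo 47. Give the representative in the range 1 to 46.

45

23·45 = 1035 = 22·47 + 1, so 23⁻¹ ≡ 45 (mod 47).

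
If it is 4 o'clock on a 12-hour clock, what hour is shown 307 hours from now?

307 − 25·12 = 7, so 307 ≡ 7 (mod 12).
4 + 7 → 11 on a 12-hour dial.

11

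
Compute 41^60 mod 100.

Successive squares of 41 mod 100: 41^1≡41, 41^2≡81, 41^4≡61, 41^8≡21, 41^16≡41, 41^32≡81.
60 = 4 + 8 + 16 + 32, so 41^60 ≡ 61·21·41·81 ≡ 1 (mod 100).

1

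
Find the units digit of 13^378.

Powers of 3 mod 10 repeat with period 4: 3, 9, 7, 1.
378 mod 4 = 2, so the last digit matches 3^2 = 9.

9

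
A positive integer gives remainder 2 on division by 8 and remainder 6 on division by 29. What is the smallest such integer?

x ≡ 2 (mod 8) gives x ∈ {2, 10, 18, 26, 34, 42, 50, 58, …}.
The first of these with x mod 29 = 6 is 122.

122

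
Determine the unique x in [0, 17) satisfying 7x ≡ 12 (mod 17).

9

The inverse of 7 mod 17 is 5 (since 7·5 = 35 ≡ 1).
Multiplying both sides by 5: x ≡ 5·12 = 60 ≡ 9 (mod 17).
Check: 7·9 = 63 = 3·17 + 12.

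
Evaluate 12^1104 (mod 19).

By repeated squaring mod 19: 12^1≡12, 12^2≡11, 12^4≡7, 12^8≡11, 12^16≡7, 12^32≡11, 12^64≡7, 12^128≡11, 12^256≡7, 12^512≡11, 12^1024≡7.
Since 1104 = 16 + 64 + 1024 in binary, 12^1104 ≡ 7·7·7 ≡ 1 (mod 19).

1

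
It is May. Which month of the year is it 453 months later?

Dividing 453 by 12 gives quotient 37 and remainder 9.
May + 9 months → February.

February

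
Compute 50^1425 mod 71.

45

By repeated squaring mod 71: 50^1≡50, 50^2≡15, 50^4≡12, 50^8≡2, 50^16≡4, 50^32≡16, 50^64≡43, 50^128≡3, 50^256≡9, 50^512≡10, 50^1024≡29.
Since 1425 = 1 + 16 + 128 + 256 + 1024 in binary, 50^1425 ≡ 50·4·3·9·29 ≡ 45 (mod 71).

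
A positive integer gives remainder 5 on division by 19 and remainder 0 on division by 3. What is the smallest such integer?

24

Since 3·13 ≡ 1 (mod 19), take x = 0 + 3·((5−0)·13 mod 19) = 0 + 3·8 = 24.
Check: 24 mod 19 = 5, 24 mod 3 = 0.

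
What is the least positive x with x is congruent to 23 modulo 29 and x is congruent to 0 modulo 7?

168

Since 7·25 ≡ 1 (mod 29), take x = 0 + 7·((23−0)·25 mod 29) = 0 + 7·24 = 168.
Check: 168 mod 29 = 23, 168 mod 7 = 0.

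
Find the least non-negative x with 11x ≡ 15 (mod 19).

10

11⁻¹ ≡ 7 (mod 19) because 11·7 = 77 = 4·19 + 1.
Multiplying both sides by 7: x ≡ 7·15 = 105 ≡ 10 (mod 19).
Check: 11·10 = 110 = 5·19 + 15.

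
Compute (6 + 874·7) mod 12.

874·7 = 6118.
Dividing 6118 by 12 gives quotient 509 and remainder 10.
(6 + 10) mod 12 = 4.

4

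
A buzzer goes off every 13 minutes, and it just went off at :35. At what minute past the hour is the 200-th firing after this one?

200·13 = 2600.
2600 = 43·60 + 20, so 2600 mod 60 = 20.
(35 + 20) mod 60 = 55.

55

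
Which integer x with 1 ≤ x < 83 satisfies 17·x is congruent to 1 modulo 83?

83 = 4·17 + 15
17 = 1·15 + 2
15 = 7·2 + 1
2 = 2·1 + 0
Back-substituting gives 17·44 ≡ 1 (mod 83).

44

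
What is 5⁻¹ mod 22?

9

22 = 4·5 + 2
5 = 2·2 + 1
2 = 2·1 + 0
Back-substituting gives 5·9 ≡ 1 (mod 22).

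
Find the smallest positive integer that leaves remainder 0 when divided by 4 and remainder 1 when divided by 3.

4

x ≡ 1 (mod 3) gives x ∈ {1, 4}.
The first of these with x mod 4 = 0 is 4.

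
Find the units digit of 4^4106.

Powers of 4 mod 10 repeat with period 2: 4, 6.
4106 leaves remainder 0 on division by 2, so 4^4106 ends in 6.

6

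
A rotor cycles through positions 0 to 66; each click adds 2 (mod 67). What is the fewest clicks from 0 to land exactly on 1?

2·34 = 68 = 1·67 + 1, so 2⁻¹ ≡ 34 (mod 67).

34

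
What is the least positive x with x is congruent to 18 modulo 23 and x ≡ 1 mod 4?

Since 4·6 ≡ 1 (mod 23), take x = 1 + 4·((18−1)·6 mod 23) = 1 + 4·10 = 41.
Check: 41 mod 23 = 18, 41 mod 4 = 1.

41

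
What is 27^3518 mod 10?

Last digits of 7^n: 7, 9, 3, 1 (period 4).
3518 leaves remainder 2 on division by 4, so 27^3518 ends in 9.

9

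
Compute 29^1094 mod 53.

By repeated squaring mod 53: 29^1≡29, 29^2≡46, 29^4≡49, 29^8≡16, 29^16≡44, 29^32≡28, 29^64≡42, 29^128≡15, 29^256≡13, 29^512≡10, 29^1024≡47.
Since 1094 = 2 + 4 + 64 + 1024 in binary, 29^1094 ≡ 46·49·42·47 ≡ 46 (mod 53).

46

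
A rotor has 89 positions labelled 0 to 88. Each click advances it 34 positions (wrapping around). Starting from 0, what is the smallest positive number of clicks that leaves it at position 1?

34·55 = 1870 = 21·89 + 1, so 34⁻¹ ≡ 55 (mod 89).

55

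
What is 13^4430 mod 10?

9

The units digit of 13^n cycles with period 4: 3, 9, 7, 1, …
4430 leaves remainder 2 on division by 4, so 13^4430 ends in 9.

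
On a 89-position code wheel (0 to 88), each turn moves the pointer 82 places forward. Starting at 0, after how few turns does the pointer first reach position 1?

38

82⁻¹ ≡ 38 (mod 89) because 82·38 = 3116 = 35·89 + 1.
Multiplying both sides by 38: x ≡ 38·1 = 38 ≡ 38 (mod 89).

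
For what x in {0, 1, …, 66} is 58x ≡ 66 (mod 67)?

58⁻¹ ≡ 52 (mod 67) because 58·52 = 3016 = 45·67 + 1.
Multiplying both sides by 52: x ≡ 52·66 = 3432 ≡ 15 (mod 67).
Check: 58·15 = 870 = 12·67 + 66.

15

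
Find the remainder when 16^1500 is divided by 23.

9

Square-and-reduce mod 23: 16^1≡16, 16^2≡3, 16^4≡9, 16^8≡12, 16^16≡6, 16^32≡13, 16^64≡8, 16^128≡18, 16^256≡2, 16^512≡4, 16^1024≡16.
1500 = 4 + 8 + 16 + 64 + 128 + 256 + 1024, so 16^1500 ≡ 9·12·6·8·18·2·16 ≡ 9 (mod 23).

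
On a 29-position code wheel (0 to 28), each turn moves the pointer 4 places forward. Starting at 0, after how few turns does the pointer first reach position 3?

The inverse of 4 mod 29 is 22 (since 4·22 = 88 ≡ 1).
Multiplying both sides by 22: x ≡ 22·3 = 66 ≡ 8 (mod 29).
Check: 4·8 = 32 = 1·29 + 3.

8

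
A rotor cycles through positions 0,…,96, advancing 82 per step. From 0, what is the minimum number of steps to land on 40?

82⁻¹ ≡ 84 (mod 97) because 82·84 = 6888 = 71·97 + 1.
So x ≡ 84·40 = 3360 ≡ 62 (mod 97).
Check: 82·62 = 5084 = 52·97 + 40.

62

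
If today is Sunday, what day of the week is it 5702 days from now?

Thursday

5702 = 814·7 + 4, so 5702 mod 7 = 4.
Sunday + 4 days → Thursday.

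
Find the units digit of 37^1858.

9

Powers of 7 mod 10 repeat with period 4: 7, 9, 3, 1.
1858 leaves remainder 2 on division by 4, so 37^1858 ends in 9.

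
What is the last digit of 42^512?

6

Last digits of 2^n: 2, 4, 8, 6 (period 4).
512 mod 4 = 0, so the last digit matches 2^4 = 6.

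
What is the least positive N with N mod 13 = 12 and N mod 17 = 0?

x ≡ 12 (mod 13) gives x ∈ {12, 25, 38, 51}.
The first of these with x mod 17 = 0 is 51.

51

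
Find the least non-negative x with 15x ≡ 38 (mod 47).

37

15⁻¹ ≡ 22 (mod 47) because 15·22 = 330 = 7·47 + 1.
Multiplying both sides by 22: x ≡ 22·38 = 836 ≡ 37 (mod 47).
Check: 15·37 = 555 = 11·47 + 38.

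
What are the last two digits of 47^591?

By repeated squaring mod 100: 47^1≡47, 47^2≡9, 47^4≡81, 47^8≡61, 47^16≡21, 47^32≡41, 47^64≡81, 47^128≡61, 47^256≡21, 47^512≡41.
591 = 1 + 2 + 4 + 8 + 64 + 512, so 47^591 ≡ 47·9·81·61·81·41 ≡ 3 (mod 100).

03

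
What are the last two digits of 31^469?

71

By repeated squaring mod 100: 31^1≡31, 31^2≡61, 31^4≡21, 31^8≡41, 31^16≡81, 31^32≡61, 31^64≡21, 31^128≡41, 31^256≡81.
469 = 1 + 4 + 16 + 64 + 128 + 256, so 31^469 ≡ 31·21·81·21·41·81 ≡ 71 (mod 100).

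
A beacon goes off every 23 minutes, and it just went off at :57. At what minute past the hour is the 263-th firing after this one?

263·23 = 6049.
6049 = 100·60 + 49, so 6049 mod 60 = 49.
(57 + 49) mod 60 = 46.

46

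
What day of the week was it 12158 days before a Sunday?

Monday

Dividing 12158 by 7 gives quotient 1736 and remainder 6.
Sunday − 6 days → Monday.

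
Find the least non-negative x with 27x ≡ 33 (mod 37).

27⁻¹ ≡ 11 (mod 37) because 27·11 = 297 = 8·37 + 1.
So x ≡ 11·33 = 363 ≡ 30 (mod 37).

30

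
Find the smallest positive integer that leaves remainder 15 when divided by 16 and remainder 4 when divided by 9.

x ≡ 4 (mod 9) gives x ∈ {4, 13, 22, 31}.
The first of these with x mod 16 = 15 is 31.

31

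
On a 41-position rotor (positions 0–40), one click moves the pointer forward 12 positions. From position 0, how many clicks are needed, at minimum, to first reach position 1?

24

12·24 = 288 = 7·41 + 1, so 12⁻¹ ≡ 24 (mod 41).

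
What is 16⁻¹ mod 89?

89 = 5·16 + 9
16 = 1·9 + 7
9 = 1·7 + 2
7 = 3·2 + 1
2 = 2·1 + 0
Back-substituting gives 16·39 ≡ 1 (mod 89).

39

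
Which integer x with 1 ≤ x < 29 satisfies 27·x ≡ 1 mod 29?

14

27·14 = 378 = 13·29 + 1, so 27⁻¹ ≡ 14 (mod 29).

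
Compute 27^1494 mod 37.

1

By repeated squaring mod 37: 27^1≡27, 27^2≡26, 27^4≡10, 27^8≡26, 27^16≡10, 27^32≡26, 27^64≡10, 27^128≡26, 27^256≡10, 27^512≡26, 27^1024≡10.
Since 1494 = 2 + 4 + 16 + 64 + 128 + 256 + 1024 in binary, 27^1494 ≡ 26·10·10·10·26·10·10 ≡ 1 (mod 37).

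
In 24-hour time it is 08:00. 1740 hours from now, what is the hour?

20

Dividing 1740 by 24 gives quotient 72 and remainder 12.
(8 + 12) mod 24 = 20.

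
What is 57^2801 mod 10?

Powers of 7 mod 10 repeat with period 4: 7, 9, 3, 1.
2801 leaves remainder 1 on division by 4, so 57^2801 ends in 7.

7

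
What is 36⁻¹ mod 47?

36·17 = 612 = 13·47 + 1, so 36⁻¹ ≡ 17 (mod 47).

17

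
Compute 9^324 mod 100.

61

By repeated squaring mod 100: 9^1≡9, 9^2≡81, 9^4≡61, 9^8≡21, 9^16≡41, 9^32≡81, 9^64≡61, 9^128≡21, 9^256≡41.
Since 324 = 4 + 64 + 256 in binary, 9^324 ≡ 61·61·41 ≡ 61 (mod 100).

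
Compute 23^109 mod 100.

Square-and-reduce mod 100: 23^1≡23, 23^2≡29, 23^4≡41, 23^8≡81, 23^16≡61, 23^32≡21, 23^64≡41.
Since 109 = 1 + 4 + 8 + 32 + 64 in binary, 23^109 ≡ 23·41·81·21·41 ≡ 63 (mod 100).

63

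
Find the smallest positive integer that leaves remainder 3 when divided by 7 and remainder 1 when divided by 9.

x ≡ 3 (mod 7) gives x ∈ {3, 10}.
The first of these with x mod 9 = 1 is 10.

10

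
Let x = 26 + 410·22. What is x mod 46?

410·22 = 9020.
9020 mod 46 = 4 (since 196·46 = 9016).
(26 + 4) mod 46 = 30.

30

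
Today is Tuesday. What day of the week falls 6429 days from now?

6429 − 918·7 = 3, so 6429 ≡ 3 (mod 7).
Tuesday + 3 days → Friday.

Friday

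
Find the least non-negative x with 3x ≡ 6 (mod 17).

2

3⁻¹ ≡ 6 (mod 17) because 3·6 = 18 = 1·17 + 1.
So x ≡ 6·6 = 36 ≡ 2 (mod 17).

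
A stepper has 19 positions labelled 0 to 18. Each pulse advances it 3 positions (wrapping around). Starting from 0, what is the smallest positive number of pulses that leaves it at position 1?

3·13 = 39 = 2·19 + 1, so 3⁻¹ ≡ 13 (mod 19).

13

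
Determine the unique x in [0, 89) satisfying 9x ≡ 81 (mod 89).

9

9⁻¹ ≡ 10 (mod 89) because 9·10 = 90 = 1·89 + 1.
So x ≡ 10·81 = 810 ≡ 9 (mod 89).
Check: 9·9 = 81 = 0·89 + 81.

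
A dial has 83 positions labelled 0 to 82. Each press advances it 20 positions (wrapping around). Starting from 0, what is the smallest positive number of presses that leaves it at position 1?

54

20·54 = 1080 = 13·83 + 1, so 20⁻¹ ≡ 54 (mod 83).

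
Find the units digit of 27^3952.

1

Last digits of 7^n: 7, 9, 3, 1 (period 4).
3952 mod 4 = 0, so the last digit matches 7^4 = 1.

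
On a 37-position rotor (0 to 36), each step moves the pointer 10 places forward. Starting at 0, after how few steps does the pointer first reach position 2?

10⁻¹ ≡ 26 (mod 37) because 10·26 = 260 = 7·37 + 1.
So x ≡ 26·2 = 52 ≡ 15 (mod 37).
Check: 10·15 = 150 = 4·37 + 2.

15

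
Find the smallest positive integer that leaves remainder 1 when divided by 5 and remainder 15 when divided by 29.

Since 29·4 ≡ 1 (mod 5), take x = 15 + 29·((1−15)·4 mod 5) = 15 + 29·4 = 131.
Check: 131 mod 5 = 1, 131 mod 29 = 15.

131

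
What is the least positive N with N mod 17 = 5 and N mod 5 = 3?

73

x ≡ 3 (mod 5) gives x ∈ {3, 8, 13, 18, 23, 28, 33, 38, …}.
The first of these with x mod 17 = 5 is 73.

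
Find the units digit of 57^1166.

Powers of 7 mod 10 repeat with period 4: 7, 9, 3, 1.
1166 mod 4 = 2, so the last digit matches 7^2 = 9.

9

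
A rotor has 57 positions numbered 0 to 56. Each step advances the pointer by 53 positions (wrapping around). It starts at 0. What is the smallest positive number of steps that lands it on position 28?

53⁻¹ ≡ 14 (mod 57) because 53·14 = 742 = 13·57 + 1.
Multiplying both sides by 14: x ≡ 14·28 = 392 ≡ 50 (mod 57).
Check: 53·50 = 2650 = 46·57 + 28.

50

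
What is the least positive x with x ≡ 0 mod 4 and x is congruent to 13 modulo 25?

88

Since 25·1 ≡ 1 (mod 4), take x = 13 + 25·((0−13)·1 mod 4) = 13 + 25·3 = 88.
Check: 88 mod 4 = 0, 88 mod 25 = 13.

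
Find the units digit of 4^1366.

Powers of 4 mod 10 repeat with period 2: 4, 6.
1366 mod 2 = 0, so the last digit matches 4^2 = 6.

6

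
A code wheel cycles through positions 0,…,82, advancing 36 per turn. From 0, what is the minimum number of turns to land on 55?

36⁻¹ ≡ 30 (mod 83) because 36·30 = 1080 = 13·83 + 1.
So x ≡ 30·55 = 1650 ≡ 73 (mod 83).

73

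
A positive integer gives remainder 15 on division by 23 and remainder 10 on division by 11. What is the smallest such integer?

153

x ≡ 10 (mod 11) gives x ∈ {10, 21, 32, 43, 54, 65, 76, 87, …}.
The first of these with x mod 23 = 15 is 153.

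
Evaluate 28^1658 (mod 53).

By repeated squaring mod 53: 28^1≡28, 28^2≡42, 28^4≡15, 28^8≡13, 28^16≡10, 28^32≡47, 28^64≡36, 28^128≡24, 28^256≡46, 28^512≡49, 28^1024≡16.
Since 1658 = 2 + 8 + 16 + 32 + 64 + 512 + 1024 in binary, 28^1658 ≡ 42·13·10·47·36·49·16 ≡ 44 (mod 53).

44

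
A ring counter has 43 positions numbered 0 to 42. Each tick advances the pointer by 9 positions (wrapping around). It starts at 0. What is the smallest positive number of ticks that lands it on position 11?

6

The inverse of 9 mod 43 is 24 (since 9·24 = 216 ≡ 1).
Multiplying both sides by 24: x ≡ 24·11 = 264 ≡ 6 (mod 43).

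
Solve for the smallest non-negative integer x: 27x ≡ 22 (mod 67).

The inverse of 27 mod 67 is 5 (since 27·5 = 135 ≡ 1).
Multiplying both sides by 5: x ≡ 5·22 = 110 ≡ 43 (mod 67).

43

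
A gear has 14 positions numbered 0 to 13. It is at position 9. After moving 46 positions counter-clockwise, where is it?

Dividing 46 by 14 gives quotient 3 and remainder 4.
(9 − 4) mod 14 = 5.

5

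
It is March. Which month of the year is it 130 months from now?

130 = 10·12 + 10, so 130 mod 12 = 10.
March + 10 months → January.

January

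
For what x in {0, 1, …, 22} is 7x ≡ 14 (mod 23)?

The inverse of 7 mod 23 is 10 (since 7·10 = 70 ≡ 1).
Multiplying both sides by 10: x ≡ 10·14 = 140 ≡ 2 (mod 23).

2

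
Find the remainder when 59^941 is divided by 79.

53

Square-and-reduce mod 79: 59^1≡59, 59^2≡5, 59^4≡25, 59^8≡72, 59^16≡49, 59^32≡31, 59^64≡13, 59^128≡11, 59^256≡42, 59^512≡26.
Since 941 = 1 + 4 + 8 + 32 + 128 + 256 + 512 in binary, 59^941 ≡ 59·25·72·31·11·42·26 ≡ 53 (mod 79).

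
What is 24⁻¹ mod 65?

19

65 = 2·24 + 17
24 = 1·17 + 7
17 = 2·7 + 3
7 = 2·3 + 1
3 = 3·1 + 0
Back-substituting gives 24·19 ≡ 1 (mod 65).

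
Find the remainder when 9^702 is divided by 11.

4

By repeated squaring mod 11: 9^1≡9, 9^2≡4, 9^4≡5, 9^8≡3, 9^16≡9, 9^32≡4, 9^64≡5, 9^128≡3, 9^256≡9, 9^512≡4.
Since 702 = 2 + 4 + 8 + 16 + 32 + 128 + 512 in binary, 9^702 ≡ 4·5·3·9·4·3·4 ≡ 4 (mod 11).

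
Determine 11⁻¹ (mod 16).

16 = 1·11 + 5
11 = 2·5 + 1
5 = 5·1 + 0
Back-substituting gives 11·3 ≡ 1 (mod 16).

3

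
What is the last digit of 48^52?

6

The units digit of 48^n cycles with period 4: 8, 4, 2, 6, …
52 mod 4 = 0, so the last digit matches 8^4 = 6.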